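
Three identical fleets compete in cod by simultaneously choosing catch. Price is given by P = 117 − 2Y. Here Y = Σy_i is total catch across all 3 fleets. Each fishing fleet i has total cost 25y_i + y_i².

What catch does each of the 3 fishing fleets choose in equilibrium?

A representative fishing fleet's profit is π_i = y_i(117 − 2Y) − 25y_i − y_i², with Y = y_i + Σ_{j≠i} y_j.
First-order condition: 92 − 6y_i − 2Σ_{j≠i} y_j = 0.
In a symmetric equilibrium every fishing fleet chooses the same y, so Σ_{j≠i} y_j = 2y. The condition becomes 92 − 10y = 0, giving y = 92/10 = 9.2.

9.2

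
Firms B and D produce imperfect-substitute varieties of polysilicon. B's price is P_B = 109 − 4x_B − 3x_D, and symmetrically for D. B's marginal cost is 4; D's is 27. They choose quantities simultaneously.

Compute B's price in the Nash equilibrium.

47.2

Firm B's profit: π = x_B(109 − 4x_B − 3x_D) − 4x_B.
∂π/∂x_B = 105 − 8x_B − 3x_D = 0 ⇒ x_B = 13.125 − 0.375x_D.
Similarly x_D = 10.25 − 0.375x_B.
Substituting the second reaction function into the first: x_B = 13.125 − 0.375(10.25 − 0.375x_B), which gives (55/64)x_B = 297/32 ⇒ x_B = 10.8.
Then x_D = 10.25 − 0.375·10.8 = 6.2.
P_B = 109 − 4·10.8 − 3·6.2 = 47.2.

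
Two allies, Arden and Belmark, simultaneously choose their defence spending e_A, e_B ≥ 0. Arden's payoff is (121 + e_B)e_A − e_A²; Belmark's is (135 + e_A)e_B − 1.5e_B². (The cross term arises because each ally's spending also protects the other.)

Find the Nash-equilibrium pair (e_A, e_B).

Expanding Arden's payoff: 121e_A + e_Be_A − e_A².
∂π/∂e_A = 121 + e_B − 2e_A = 0, so e_A = 60.5 + 0.5e_B.
Likewise for Belmark: e_B = 45 + (1/3)e_A.
Substituting the second reaction function into the first: e_A = 60.5 + 0.5(45 + (1/3)e_A), which gives (5/6)e_A = 83 ⇒ e_A = 99.6.
Then e_B = 45 + (1/3)·99.6 = 78.2.

99.6, 78.2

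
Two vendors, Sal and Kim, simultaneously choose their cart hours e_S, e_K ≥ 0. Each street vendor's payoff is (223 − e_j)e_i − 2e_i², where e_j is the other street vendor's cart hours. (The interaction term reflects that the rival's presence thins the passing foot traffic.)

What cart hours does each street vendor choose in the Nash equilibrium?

44.6

Sal's payoff is (223 − e_K)e_S − 2e_S².
∂π/∂e_S = 223 − e_K − 4e_S = 0, so e_S = 55.75 − 0.25e_K.
By symmetry e_K = e_S; substituting into the reaction function, 1.25e_S = 55.75 and e_S = 44.6.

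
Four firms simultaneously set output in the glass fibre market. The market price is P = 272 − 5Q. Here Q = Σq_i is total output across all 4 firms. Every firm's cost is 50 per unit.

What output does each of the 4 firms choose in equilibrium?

8.88

A representative firm's profit is π_i = q_i(272 − 5Q) − 50q_i, with Q = q_i + Σ_{j≠i} q_j.
First-order condition: 222 − 10q_i − 5Σ_{j≠i} q_j = 0.
Imposing symmetry (q_j = q for all j) turns Σ_{j≠i} q_j into 3q, so 222 = 25q and q = 8.88.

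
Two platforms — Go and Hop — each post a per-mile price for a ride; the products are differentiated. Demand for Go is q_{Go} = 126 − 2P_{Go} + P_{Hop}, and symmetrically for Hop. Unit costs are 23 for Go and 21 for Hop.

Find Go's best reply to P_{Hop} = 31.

50.75

Go's profit: π = (P_{Go} − 23)(126 − 2P_{Go} + P_{Hop}).
∂π/∂P_{Go} = 172 − 4P_{Go} + P_{Hop} = 0 ⇒ P_{Go} = 43 + 0.25P_{Hop}.
At P_{Hop} = 31: P_{Go} = 43 + 0.25·31 = 50.75.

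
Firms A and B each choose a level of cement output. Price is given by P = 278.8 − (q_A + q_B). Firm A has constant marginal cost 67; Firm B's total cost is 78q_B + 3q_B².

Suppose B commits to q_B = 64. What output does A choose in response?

73.9

Firm A's profit: π = q_A(278.8 − (q_A + q_B)) − 67q_A.
∂π/∂q_A = 211.8 − 2q_A − q_B = 0, so q_A = 105.9 − 0.5q_B.
At q_B = 64: q_A = 105.9 − 0.5·64 = 73.9.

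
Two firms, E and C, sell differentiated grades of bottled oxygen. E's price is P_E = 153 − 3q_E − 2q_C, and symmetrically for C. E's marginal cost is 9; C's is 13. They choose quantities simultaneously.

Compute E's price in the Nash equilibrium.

63.75

Firm E's profit: π = q_E(153 − 3q_E − 2q_C) − 9q_E.
∂π/∂q_E = 144 − 6q_E − 2q_C = 0 ⇒ q_E = 24 − (1/3)q_C.
Similarly q_C = 70/3 − (1/3)q_E.
Substituting the second reaction function into the first: q_E = 24 − (1/3)(70/3 − (1/3)q_E), which gives (8/9)q_E = 146/9 ⇒ q_E = 18.25.
Then q_C = 70/3 − (1/3)·18.25 = 17.25.
P_E = 153 − 3·18.25 − 2·17.25 = 63.75.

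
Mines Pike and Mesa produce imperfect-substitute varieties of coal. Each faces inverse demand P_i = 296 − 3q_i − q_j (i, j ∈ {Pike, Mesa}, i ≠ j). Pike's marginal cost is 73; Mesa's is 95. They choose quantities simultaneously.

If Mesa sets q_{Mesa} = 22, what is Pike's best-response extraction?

33.5

Mine Pike's profit: π = q_{Pike}(296 − 3q_{Pike} − q_{Mesa}) − 73q_{Pike}.
∂π/∂q_{Pike} = 223 − 6q_{Pike} − q_{Mesa} = 0 ⇒ q_{Pike} = 223/6 − (1/6)q_{Mesa}.
At q_{Mesa} = 22: q_{Pike} = 223/6 − (1/6)·22 = 33.5.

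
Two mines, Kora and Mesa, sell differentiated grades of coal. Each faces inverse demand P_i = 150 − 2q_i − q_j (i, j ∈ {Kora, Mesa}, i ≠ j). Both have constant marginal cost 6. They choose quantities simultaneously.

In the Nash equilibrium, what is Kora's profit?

Mine Kora's profit: π = q_{Kora}(150 − 2q_{Kora} − q_{Mesa}) − 6q_{Kora}.
∂π/∂q_{Kora} = 144 − 4q_{Kora} − q_{Mesa} = 0 ⇒ q_{Kora} = 36 − 0.25q_{Mesa}.
Setting q_{Kora} = q_{Mesa} in the reaction function: q_{Kora} = 36 − 0.25q_{Kora}, so q_{Kora} = 36 / 1.25 = 28.8.
P_{Kora} = 150 − 2·28.8 − 28.8 = 63.6.
Profit = (63.6 − 6)·28.8 = 1658.88.

1658.88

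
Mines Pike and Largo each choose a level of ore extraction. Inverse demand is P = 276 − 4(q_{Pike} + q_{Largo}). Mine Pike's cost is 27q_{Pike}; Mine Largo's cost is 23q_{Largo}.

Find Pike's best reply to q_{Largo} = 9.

26.625

Mine Pike's profit: π = q_{Pike}(276 − 4(q_{Pike} + q_{Largo})) − 27q_{Pike}.
∂π/∂q_{Pike} = 249 − 8q_{Pike} − 4q_{Largo} = 0, so q_{Pike} = 31.125 − 0.5q_{Largo}.
At q_{Largo} = 9: q_{Pike} = 31.125 − 0.5·9 = 26.625.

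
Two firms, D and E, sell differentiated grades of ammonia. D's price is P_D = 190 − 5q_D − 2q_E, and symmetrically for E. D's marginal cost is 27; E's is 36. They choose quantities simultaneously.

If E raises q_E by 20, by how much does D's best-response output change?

Firm D's profit: π = q_D(190 − 5q_D − 2q_E) − 27q_D.
∂π/∂q_D = 163 − 10q_D − 2q_E = 0 ⇒ q_D = 16.3 − 0.2q_E.
The reaction-function slope is −0.2, so a 20-unit rise in q_E moves q_D by −0.2 × 20 = −4. D's best response falls — the actions are strategic substitutes.

-4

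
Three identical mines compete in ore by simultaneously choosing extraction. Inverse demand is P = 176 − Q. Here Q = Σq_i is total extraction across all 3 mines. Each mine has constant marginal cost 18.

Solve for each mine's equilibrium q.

A representative mine's profit is π_i = q_i(176 − Q) − 18q_i, with Q = q_i + Σ_{j≠i} q_j.
First-order condition: 158 − 2q_i − Σ_{j≠i} q_j = 0.
Imposing symmetry (q_j = q for all j) turns Σ_{j≠i} q_j into 2q, so 158 = 4q and q = 39.5.

39.5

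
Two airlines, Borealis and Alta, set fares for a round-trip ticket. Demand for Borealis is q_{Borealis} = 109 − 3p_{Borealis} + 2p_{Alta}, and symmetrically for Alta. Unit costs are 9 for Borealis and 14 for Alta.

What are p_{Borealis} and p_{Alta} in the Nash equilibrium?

34.9375, 36.8125

Borealis's profit: π = (p_{Borealis} − 9)(109 − 3p_{Borealis} + 2p_{Alta}).
∂π/∂p_{Borealis} = 136 − 6p_{Borealis} + 2p_{Alta} = 0 ⇒ p_{Borealis} = 68/3 + (1/3)p_{Alta}.
Similarly p_{Alta} = 151/6 + (1/3)p_{Borealis}.
Substituting the second reaction function into the first: p_{Borealis} = 68/3 + (1/3)(151/6 + (1/3)p_{Borealis}), which gives (8/9)p_{Borealis} = 559/18 ⇒ p_{Borealis} = 34.9375.
Then p_{Alta} = 151/6 + (1/3)·34.9375 = 36.8125.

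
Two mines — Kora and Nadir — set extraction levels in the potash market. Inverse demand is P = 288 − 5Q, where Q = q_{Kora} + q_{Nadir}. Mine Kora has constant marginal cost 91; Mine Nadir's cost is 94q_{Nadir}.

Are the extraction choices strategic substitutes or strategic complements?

strategic substitutes

Mine Kora's profit: π = q_{Kora}(288 − 5(q_{Kora} + q_{Nadir})) − 91q_{Kora}.
∂π/∂q_{Kora} = 197 − 10q_{Kora} − 5q_{Nadir} = 0, so q_{Kora} = 19.7 − 0.5q_{Nadir}.
The best-response slope dq_{Kora}/dq_{Nadir} = −0.5 < 0: the reaction function is downward-sloping, so the choices are strategic substitutes.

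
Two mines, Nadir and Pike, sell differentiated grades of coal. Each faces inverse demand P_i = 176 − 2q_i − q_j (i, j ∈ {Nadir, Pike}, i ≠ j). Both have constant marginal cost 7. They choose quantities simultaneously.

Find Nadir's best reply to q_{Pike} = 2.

41.75

Mine Nadir's profit: π = q_{Nadir}(176 − 2q_{Nadir} − q_{Pike}) − 7q_{Nadir}.
∂π/∂q_{Nadir} = 169 − 4q_{Nadir} − q_{Pike} = 0 ⇒ q_{Nadir} = 42.25 − 0.25q_{Pike}.
At q_{Pike} = 2: q_{Nadir} = 42.25 − 0.25·2 = 41.75.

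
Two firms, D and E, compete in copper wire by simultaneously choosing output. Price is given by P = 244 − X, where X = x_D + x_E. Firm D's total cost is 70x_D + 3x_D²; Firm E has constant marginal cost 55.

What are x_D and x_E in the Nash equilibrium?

10.6, 89.2

Firm D's profit: π = x_D(244 − (x_D + x_E)) − 70x_D − 3x_D².
∂π/∂x_D = 174 − 8x_D − x_E = 0, so x_D = 21.75 − 0.125x_E.
For E: ∂π/∂x_E = 189 − 2x_E − x_D = 0 ⇒ x_E = 94.5 − 0.5x_D.
Solving the two reaction functions simultaneously: (1 − (−0.125)(−0.5))x_D = 21.75 − 0.125·94.5, so 0.9375x_D = 9.9375 and x_D = 10.6.
Then x_E = 94.5 − 0.5·10.6 = 89.2.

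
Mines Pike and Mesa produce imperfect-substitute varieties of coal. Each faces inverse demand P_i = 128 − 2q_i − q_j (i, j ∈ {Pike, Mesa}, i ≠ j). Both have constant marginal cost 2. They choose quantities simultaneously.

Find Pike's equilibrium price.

52.4

Mine Pike's profit: π = q_{Pike}(128 − 2q_{Pike} − q_{Mesa}) − 2q_{Pike}.
∂π/∂q_{Pike} = 126 − 4q_{Pike} − q_{Mesa} = 0 ⇒ q_{Pike} = 31.5 − 0.25q_{Mesa}.
The game is symmetric, so in equilibrium q_{Mesa} = q_{Pike}: the reaction function gives 1.25q_{Pike} = 31.5, hence q_{Pike} = 25.2.
P_{Pike} = 128 − 2·25.2 − 25.2 = 52.4.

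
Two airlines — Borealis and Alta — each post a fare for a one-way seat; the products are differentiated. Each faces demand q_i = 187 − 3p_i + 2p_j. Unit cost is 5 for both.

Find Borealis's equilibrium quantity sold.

Borealis's profit: π = (p_{Borealis} − 5)(187 − 3p_{Borealis} + 2p_{Alta}).
∂π/∂p_{Borealis} = 202 − 6p_{Borealis} + 2p_{Alta} = 0 ⇒ p_{Borealis} = 101/3 + (1/3)p_{Alta}.
The game is symmetric, so in equilibrium p_{Alta} = p_{Borealis}: the reaction function gives (2/3)p_{Borealis} = 101/3, hence p_{Borealis} = 50.5.
q_{Borealis} = 187 − 3·50.5 + 2·50.5 = 136.5.

136.5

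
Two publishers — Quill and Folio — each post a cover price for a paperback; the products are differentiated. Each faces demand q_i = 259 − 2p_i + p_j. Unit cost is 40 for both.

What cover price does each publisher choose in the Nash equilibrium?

113

Quill's profit: π = (p_{Quill} − 40)(259 − 2p_{Quill} + p_{Folio}).
∂π/∂p_{Quill} = 339 − 4p_{Quill} + p_{Folio} = 0 ⇒ p_{Quill} = 84.75 + 0.25p_{Folio}.
The game is symmetric, so in equilibrium p_{Folio} = p_{Quill}: the reaction function gives 0.75p_{Quill} = 84.75, hence p_{Quill} = 113.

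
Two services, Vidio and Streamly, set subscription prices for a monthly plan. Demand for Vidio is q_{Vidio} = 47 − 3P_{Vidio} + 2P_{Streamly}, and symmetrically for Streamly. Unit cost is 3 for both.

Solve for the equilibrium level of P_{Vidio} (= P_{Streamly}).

Vidio's profit: π = (P_{Vidio} − 3)(47 − 3P_{Vidio} + 2P_{Streamly}).
∂π/∂P_{Vidio} = 56 − 6P_{Vidio} + 2P_{Streamly} = 0 ⇒ P_{Vidio} = 28/3 + (1/3)P_{Streamly}.
The game is symmetric, so in equilibrium P_{Streamly} = P_{Vidio}: the reaction function gives (2/3)P_{Vidio} = 28/3, hence P_{Vidio} = 14.

14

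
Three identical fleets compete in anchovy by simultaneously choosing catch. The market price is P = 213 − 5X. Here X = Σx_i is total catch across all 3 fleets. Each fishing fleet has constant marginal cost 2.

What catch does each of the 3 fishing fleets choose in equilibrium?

A representative fishing fleet's profit is π_i = x_i(213 − 5X) − 2x_i, with X = x_i + Σ_{j≠i} x_j.
First-order condition: 211 − 10x_i − 5Σ_{j≠i} x_j = 0.
With identical fishing fleets, set every x_j = x: then 211 − 10x − 10x = 0, i.e. x = 211/20 = 10.55.

10.55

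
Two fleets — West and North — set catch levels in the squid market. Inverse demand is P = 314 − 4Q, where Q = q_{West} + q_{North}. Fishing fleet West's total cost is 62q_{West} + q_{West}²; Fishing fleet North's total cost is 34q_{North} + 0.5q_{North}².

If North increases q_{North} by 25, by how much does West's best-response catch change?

Fishing fleet West's profit: π = q_{West}(314 − 4(q_{West} + q_{North})) − 62q_{West} − q_{West}².
∂π/∂q_{West} = 252 − 10q_{West} − 4q_{North} = 0, so q_{West} = 25.2 − 0.4q_{North}.
The reaction-function slope is −0.4, so a 25-unit rise in q_{North} moves q_{West} by −0.4 × 25 = −10. West's best response falls — the actions are strategic substitutes.

-10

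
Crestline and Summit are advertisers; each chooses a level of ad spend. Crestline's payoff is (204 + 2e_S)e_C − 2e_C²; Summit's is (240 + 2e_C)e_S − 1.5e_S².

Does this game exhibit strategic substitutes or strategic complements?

Expanding Crestline's payoff: 204e_C + 2e_Se_C − 2e_C².
∂π/∂e_C = 204 + 2e_S − 4e_C = 0, so e_C = 51 + 0.5e_S.
The best-response slope de_C/de_S = 0.5 > 0: the reaction function is upward-sloping, so the choices are strategic complements.

strategic complements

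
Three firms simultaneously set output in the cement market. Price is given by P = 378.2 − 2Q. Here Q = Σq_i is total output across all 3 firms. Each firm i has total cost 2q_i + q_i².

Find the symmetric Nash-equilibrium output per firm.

A representative firm's profit is π_i = q_i(378.2 − 2Q) − 2q_i − q_i², with Q = q_i + Σ_{j≠i} q_j.
First-order condition: 376.2 − 6q_i − 2Σ_{j≠i} q_j = 0.
Imposing symmetry (q_j = q for all j) turns Σ_{j≠i} q_j into 2q, so 376.2 = 10q and q = 37.62.

37.62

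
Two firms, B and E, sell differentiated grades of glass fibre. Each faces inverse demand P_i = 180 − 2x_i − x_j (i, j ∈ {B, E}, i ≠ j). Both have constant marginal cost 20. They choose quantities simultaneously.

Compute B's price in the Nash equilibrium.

Firm B's profit: π = x_B(180 − 2x_B − x_E) − 20x_B.
∂π/∂x_B = 160 − 4x_B − x_E = 0 ⇒ x_B = 40 − 0.25x_E.
The game is symmetric, so in equilibrium x_E = x_B: the reaction function gives 1.25x_B = 40, hence x_B = 32.
P_B = 180 − 2·32 − 32 = 84.

84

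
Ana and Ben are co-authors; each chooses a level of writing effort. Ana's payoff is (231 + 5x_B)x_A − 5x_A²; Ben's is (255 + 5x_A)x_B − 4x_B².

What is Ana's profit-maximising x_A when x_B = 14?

30.1

Expanding Ana's payoff: 231x_A + 5x_Bx_A − 5x_A².
∂π/∂x_A = 231 + 5x_B − 10x_A = 0, so x_A = 23.1 + 0.5x_B.
At x_B = 14: x_A = 23.1 + 0.5·14 = 30.1.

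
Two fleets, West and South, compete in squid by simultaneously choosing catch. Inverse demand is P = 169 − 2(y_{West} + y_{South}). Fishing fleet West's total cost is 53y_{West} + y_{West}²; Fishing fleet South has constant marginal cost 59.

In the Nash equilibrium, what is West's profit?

Fishing fleet West's profit: π = y_{West}(169 − 2(y_{West} + y_{South})) − 53y_{West} − y_{West}².
∂π/∂y_{West} = 116 − 6y_{West} − 2y_{South} = 0, so y_{West} = 58/3 − (1/3)y_{South}.
For South: ∂π/∂y_{South} = 110 − 4y_{South} − 2y_{West} = 0 ⇒ y_{South} = 27.5 − 0.5y_{West}.
Plugging y_{South} into West's best response: y_{West} = 58/3 − (1/3)(27.5 − 0.5y_{West}) ⇒ (5/6)y_{West} = 61/6, so y_{West} = 12.2.
Then y_{South} = 27.5 − 0.5·12.2 = 21.4.
Price P = 169 − 2·33.6 = 101.8.
West's profit: (101.8 − 53)·12.2 − (12.2)² = 446.52.

446.52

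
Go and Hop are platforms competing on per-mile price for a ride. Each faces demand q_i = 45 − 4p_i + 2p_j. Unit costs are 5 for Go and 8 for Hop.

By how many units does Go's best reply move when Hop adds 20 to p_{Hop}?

5

Go's profit: π = (p_{Go} − 5)(45 − 4p_{Go} + 2p_{Hop}).
∂π/∂p_{Go} = 65 − 8p_{Go} + 2p_{Hop} = 0 ⇒ p_{Go} = 8.125 + 0.25p_{Hop}.
The reaction-function slope is 0.25, so a 20-unit rise in p_{Hop} moves p_{Go} by 0.25 × 20 = 5. Go's best response rises — the actions are strategic complements.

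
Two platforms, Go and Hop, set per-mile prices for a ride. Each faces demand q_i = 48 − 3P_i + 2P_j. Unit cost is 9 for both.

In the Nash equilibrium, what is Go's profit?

Go's profit: π = (P_{Go} − 9)(48 − 3P_{Go} + 2P_{Hop}).
∂π/∂P_{Go} = 75 − 6P_{Go} + 2P_{Hop} = 0 ⇒ P_{Go} = 12.5 + (1/3)P_{Hop}.
Setting P_{Go} = P_{Hop} in the reaction function: P_{Go} = 12.5 + (1/3)P_{Go}, so P_{Go} = 12.5 / (2/3) = 18.75.
q_{Go} = 48 − 3·18.75 + 2·18.75 = 29.25.
Profit = (18.75 − 9)·29.25 = 285.1875.

285.1875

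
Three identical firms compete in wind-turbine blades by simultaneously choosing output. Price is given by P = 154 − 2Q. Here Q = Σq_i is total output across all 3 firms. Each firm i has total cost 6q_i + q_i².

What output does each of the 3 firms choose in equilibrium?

14.8

A representative firm's profit is π_i = q_i(154 − 2Q) − 6q_i − q_i², with Q = q_i + Σ_{j≠i} q_j.
First-order condition: 148 − 6q_i − 2Σ_{j≠i} q_j = 0.
In a symmetric equilibrium every firm chooses the same q, so Σ_{j≠i} q_j = 2q. The condition becomes 148 − 10q = 0, giving q = 148/10 = 14.8.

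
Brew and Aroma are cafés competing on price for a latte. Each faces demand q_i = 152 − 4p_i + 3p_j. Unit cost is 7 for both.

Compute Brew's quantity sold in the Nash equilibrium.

116

Brew's profit: π = (p_{Brew} − 7)(152 − 4p_{Brew} + 3p_{Aroma}).
∂π/∂p_{Brew} = 180 − 8p_{Brew} + 3p_{Aroma} = 0 ⇒ p_{Brew} = 22.5 + 0.375p_{Aroma}.
The game is symmetric, so in equilibrium p_{Aroma} = p_{Brew}: the reaction function gives 0.625p_{Brew} = 22.5, hence p_{Brew} = 36.
q_{Brew} = 152 − 4·36 + 3·36 = 116.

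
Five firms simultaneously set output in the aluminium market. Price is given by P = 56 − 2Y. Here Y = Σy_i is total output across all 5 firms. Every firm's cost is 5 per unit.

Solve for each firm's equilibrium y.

A representative firm's profit is π_i = y_i(56 − 2Y) − 5y_i, with Y = y_i + Σ_{j≠i} y_j.
First-order condition: 51 − 4y_i − 2Σ_{j≠i} y_j = 0.
In a symmetric equilibrium every firm chooses the same y, so Σ_{j≠i} y_j = 4y. The condition becomes 51 − 12y = 0, giving y = 51/12 = 4.25.

4.25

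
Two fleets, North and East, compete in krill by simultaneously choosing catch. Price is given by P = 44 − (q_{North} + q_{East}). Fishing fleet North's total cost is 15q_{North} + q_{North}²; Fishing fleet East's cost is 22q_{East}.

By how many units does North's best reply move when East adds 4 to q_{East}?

-1

Fishing fleet North's profit: π = q_{North}(44 − (q_{North} + q_{East})) − 15q_{North} − q_{North}².
∂π/∂q_{North} = 29 − 4q_{North} − q_{East} = 0, so q_{North} = 7.25 − 0.25q_{East}.
The reaction-function slope is −0.25, so a 4-unit rise in q_{East} moves q_{North} by −0.25 × 4 = −1. North's best response falls — the actions are strategic substitutes.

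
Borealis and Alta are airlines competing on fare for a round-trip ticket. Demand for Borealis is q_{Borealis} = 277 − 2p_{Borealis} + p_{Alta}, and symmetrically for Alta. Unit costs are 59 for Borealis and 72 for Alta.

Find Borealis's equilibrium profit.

Borealis's profit: π = (p_{Borealis} − 59)(277 − 2p_{Borealis} + p_{Alta}).
∂π/∂p_{Borealis} = 395 − 4p_{Borealis} + p_{Alta} = 0 ⇒ p_{Borealis} = 98.75 + 0.25p_{Alta}.
Similarly p_{Alta} = 105.25 + 0.25p_{Borealis}.
Substituting the second reaction function into the first: p_{Borealis} = 98.75 + 0.25(105.25 + 0.25p_{Borealis}), which gives 0.9375p_{Borealis} = 125.0625 ⇒ p_{Borealis} = 133.4.
Then p_{Alta} = 105.25 + 0.25·133.4 = 138.6.
q_{Borealis} = 277 − 2·133.4 + 138.6 = 148.8.
Profit = (133.4 − 59)·148.8 = 11070.72.

11070.72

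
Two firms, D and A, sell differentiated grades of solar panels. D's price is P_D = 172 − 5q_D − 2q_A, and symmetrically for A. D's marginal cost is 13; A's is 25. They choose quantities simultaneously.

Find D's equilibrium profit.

Firm D's profit: π = q_D(172 − 5q_D − 2q_A) − 13q_D.
∂π/∂q_D = 159 − 10q_D − 2q_A = 0 ⇒ q_D = 15.9 − 0.2q_A.
Similarly q_A = 14.7 − 0.2q_D.
Substituting the second reaction function into the first: q_D = 15.9 − 0.2(14.7 − 0.2q_D), which gives 0.96q_D = 12.96 ⇒ q_D = 13.5.
Then q_A = 14.7 − 0.2·13.5 = 12.
P_D = 172 − 5·13.5 − 2·12 = 80.5.
Profit = (80.5 − 13)·13.5 = 911.25.

911.25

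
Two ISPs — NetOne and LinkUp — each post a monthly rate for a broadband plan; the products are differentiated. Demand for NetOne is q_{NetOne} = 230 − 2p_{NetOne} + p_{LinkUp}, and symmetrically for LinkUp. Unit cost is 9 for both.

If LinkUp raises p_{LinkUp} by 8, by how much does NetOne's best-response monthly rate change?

2

NetOne's profit: π = (p_{NetOne} − 9)(230 − 2p_{NetOne} + p_{LinkUp}).
∂π/∂p_{NetOne} = 248 − 4p_{NetOne} + p_{LinkUp} = 0 ⇒ p_{NetOne} = 62 + 0.25p_{LinkUp}.
The reaction-function slope is 0.25, so an 8-unit rise in p_{LinkUp} moves p_{NetOne} by 0.25 × 8 = 2. NetOne's best response rises — the actions are strategic complements.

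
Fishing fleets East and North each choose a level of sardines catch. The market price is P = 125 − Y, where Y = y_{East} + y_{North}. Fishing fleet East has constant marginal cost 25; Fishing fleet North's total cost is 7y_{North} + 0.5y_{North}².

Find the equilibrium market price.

61.4

Fishing fleet East's profit: π = y_{East}(125 − (y_{East} + y_{North})) − 25y_{East}.
∂π/∂y_{East} = 100 − 2y_{East} − y_{North} = 0, so y_{East} = 50 − 0.5y_{North}.
For North: ∂π/∂y_{North} = 118 − 3y_{North} − y_{East} = 0 ⇒ y_{North} = 118/3 − (1/3)y_{East}.
Solving the two reaction functions simultaneously: (1 − (−0.5)(−1/3))y_{East} = 50 − 0.5·(118/3), so (5/6)y_{East} = 91/3 and y_{East} = 36.4.
Then y_{North} = 118/3 − (1/3)·36.4 = 27.2.
Equilibrium price: P = 125 − 63.6 = 61.4.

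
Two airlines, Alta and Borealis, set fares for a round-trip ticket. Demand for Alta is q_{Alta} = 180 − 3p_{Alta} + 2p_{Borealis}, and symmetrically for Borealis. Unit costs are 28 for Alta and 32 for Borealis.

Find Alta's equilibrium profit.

4504.6875

Alta's profit: π = (p_{Alta} − 28)(180 − 3p_{Alta} + 2p_{Borealis}).
∂π/∂p_{Alta} = 264 − 6p_{Alta} + 2p_{Borealis} = 0 ⇒ p_{Alta} = 44 + (1/3)p_{Borealis}.
Similarly p_{Borealis} = 46 + (1/3)p_{Alta}.
Solving the two reaction functions simultaneously: (1 − (1/3)(1/3))p_{Alta} = 44 + (1/3)·46, so (8/9)p_{Alta} = 178/3 and p_{Alta} = 66.75.
Then p_{Borealis} = 46 + (1/3)·66.75 = 68.25.
q_{Alta} = 180 − 3·66.75 + 2·68.25 = 116.25.
Profit = (66.75 − 28)·116.25 = 4504.6875.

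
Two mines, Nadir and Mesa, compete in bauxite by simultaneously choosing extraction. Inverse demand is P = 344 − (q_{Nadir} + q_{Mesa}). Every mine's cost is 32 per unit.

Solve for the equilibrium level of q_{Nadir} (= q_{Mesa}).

104

Mine Nadir's profit: π = q_{Nadir}(344 − (q_{Nadir} + q_{Mesa})) − 32q_{Nadir}.
∂π/∂q_{Nadir} = 312 − 2q_{Nadir} − q_{Mesa} = 0, so q_{Nadir} = 156 − 0.5q_{Mesa}.
The game is symmetric, so in equilibrium q_{Mesa} = q_{Nadir}: the reaction function gives 1.5q_{Nadir} = 156, hence q_{Nadir} = 104.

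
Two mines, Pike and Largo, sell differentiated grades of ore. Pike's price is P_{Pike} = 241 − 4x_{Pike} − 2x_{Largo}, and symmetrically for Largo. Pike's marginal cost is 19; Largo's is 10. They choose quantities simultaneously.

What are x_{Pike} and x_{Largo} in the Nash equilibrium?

21.9, 23.4

Mine Pike's profit: π = x_{Pike}(241 − 4x_{Pike} − 2x_{Largo}) − 19x_{Pike}.
∂π/∂x_{Pike} = 222 − 8x_{Pike} − 2x_{Largo} = 0 ⇒ x_{Pike} = 27.75 − 0.25x_{Largo}.
Similarly x_{Largo} = 28.875 − 0.25x_{Pike}.
Solving the two reaction functions simultaneously: (1 − (−0.25)(−0.25))x_{Pike} = 27.75 − 0.25·28.875, so 0.9375x_{Pike} = 657/32 and x_{Pike} = 21.9.
Then x_{Largo} = 28.875 − 0.25·21.9 = 23.4.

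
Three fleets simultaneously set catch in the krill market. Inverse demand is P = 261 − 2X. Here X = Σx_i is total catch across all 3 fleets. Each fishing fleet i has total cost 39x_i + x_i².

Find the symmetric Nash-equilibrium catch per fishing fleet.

22.2

A representative fishing fleet's profit is π_i = x_i(261 − 2X) − 39x_i − x_i², with X = x_i + Σ_{j≠i} x_j.
First-order condition: 222 − 6x_i − 2Σ_{j≠i} x_j = 0.
With identical fishing fleets, set every x_j = x: then 222 − 6x − 4x = 0, i.e. x = 222/10 = 22.2.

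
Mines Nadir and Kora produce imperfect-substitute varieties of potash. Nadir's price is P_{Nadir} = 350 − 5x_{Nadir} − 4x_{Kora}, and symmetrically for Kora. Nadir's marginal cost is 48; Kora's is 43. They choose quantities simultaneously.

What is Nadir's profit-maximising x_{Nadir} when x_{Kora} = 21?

21.8

Mine Nadir's profit: π = x_{Nadir}(350 − 5x_{Nadir} − 4x_{Kora}) − 48x_{Nadir}.
∂π/∂x_{Nadir} = 302 − 10x_{Nadir} − 4x_{Kora} = 0 ⇒ x_{Nadir} = 30.2 − 0.4x_{Kora}.
At x_{Kora} = 21: x_{Nadir} = 30.2 − 0.4·21 = 21.8.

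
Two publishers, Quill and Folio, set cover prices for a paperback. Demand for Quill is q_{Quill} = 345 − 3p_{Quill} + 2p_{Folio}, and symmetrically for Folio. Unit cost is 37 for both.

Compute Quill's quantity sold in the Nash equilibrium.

Quill's profit: π = (p_{Quill} − 37)(345 − 3p_{Quill} + 2p_{Folio}).
∂π/∂p_{Quill} = 456 − 6p_{Quill} + 2p_{Folio} = 0 ⇒ p_{Quill} = 76 + (1/3)p_{Folio}.
Setting p_{Quill} = p_{Folio} in the reaction function: p_{Quill} = 76 + (1/3)p_{Quill}, so p_{Quill} = 76 / (2/3) = 114.
q_{Quill} = 345 − 3·114 + 2·114 = 231.

231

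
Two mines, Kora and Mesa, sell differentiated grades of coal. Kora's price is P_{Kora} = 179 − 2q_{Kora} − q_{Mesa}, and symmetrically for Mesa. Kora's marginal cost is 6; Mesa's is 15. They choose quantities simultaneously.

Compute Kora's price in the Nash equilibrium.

76.4

Mine Kora's profit: π = q_{Kora}(179 − 2q_{Kora} − q_{Mesa}) − 6q_{Kora}.
∂π/∂q_{Kora} = 173 − 4q_{Kora} − q_{Mesa} = 0 ⇒ q_{Kora} = 43.25 − 0.25q_{Mesa}.
Similarly q_{Mesa} = 41 − 0.25q_{Kora}.
Solving the two reaction functions simultaneously: (1 − (−0.25)(−0.25))q_{Kora} = 43.25 − 0.25·41, so 0.9375q_{Kora} = 33 and q_{Kora} = 35.2.
Then q_{Mesa} = 41 − 0.25·35.2 = 32.2.
P_{Kora} = 179 − 2·35.2 − 32.2 = 76.4.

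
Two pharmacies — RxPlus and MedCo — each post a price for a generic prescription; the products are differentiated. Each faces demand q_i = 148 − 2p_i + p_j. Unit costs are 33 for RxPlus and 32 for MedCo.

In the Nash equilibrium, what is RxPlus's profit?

RxPlus's profit: π = (p_{RxPlus} − 33)(148 − 2p_{RxPlus} + p_{MedCo}).
∂π/∂p_{RxPlus} = 214 − 4p_{RxPlus} + p_{MedCo} = 0 ⇒ p_{RxPlus} = 53.5 + 0.25p_{MedCo}.
Similarly p_{MedCo} = 53 + 0.25p_{RxPlus}.
Plugging p_{MedCo} into RxPlus's best response: p_{RxPlus} = 53.5 + 0.25(53 + 0.25p_{RxPlus}) ⇒ 0.9375p_{RxPlus} = 66.75, so p_{RxPlus} = 71.2.
Then p_{MedCo} = 53 + 0.25·71.2 = 70.8.
q_{RxPlus} = 148 − 2·71.2 + 70.8 = 76.4.
Profit = (71.2 − 33)·76.4 = 2918.48.

2918.48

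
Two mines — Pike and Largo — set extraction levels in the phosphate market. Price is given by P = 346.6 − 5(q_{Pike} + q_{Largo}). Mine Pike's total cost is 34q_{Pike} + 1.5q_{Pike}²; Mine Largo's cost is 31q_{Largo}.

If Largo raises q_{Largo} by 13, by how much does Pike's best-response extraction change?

Mine Pike's profit: π = q_{Pike}(346.6 − 5(q_{Pike} + q_{Largo})) − 34q_{Pike} − 1.5q_{Pike}².
∂π/∂q_{Pike} = 312.6 − 13q_{Pike} − 5q_{Largo} = 0, so q_{Pike} = 1563/65 − (5/13)q_{Largo}.
The reaction-function slope is −5/13, so a 13-unit rise in q_{Largo} moves q_{Pike} by −5/13 × 13 = −5. Pike's best response falls — the actions are strategic substitutes.

-5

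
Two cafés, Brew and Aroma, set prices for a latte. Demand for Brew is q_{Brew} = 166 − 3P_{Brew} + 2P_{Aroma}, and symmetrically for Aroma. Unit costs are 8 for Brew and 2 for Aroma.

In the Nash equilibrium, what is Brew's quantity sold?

Brew's profit: π = (P_{Brew} − 8)(166 − 3P_{Brew} + 2P_{Aroma}).
∂π/∂P_{Brew} = 190 − 6P_{Brew} + 2P_{Aroma} = 0 ⇒ P_{Brew} = 95/3 + (1/3)P_{Aroma}.
Similarly P_{Aroma} = 86/3 + (1/3)P_{Brew}.
Solving the two reaction functions simultaneously: (1 − (1/3)(1/3))P_{Brew} = 95/3 + (1/3)·(86/3), so (8/9)P_{Brew} = 371/9 and P_{Brew} = 46.375.
Then P_{Aroma} = 86/3 + (1/3)·46.375 = 44.125.
q_{Brew} = 166 − 3·46.375 + 2·44.125 = 115.125.

115.125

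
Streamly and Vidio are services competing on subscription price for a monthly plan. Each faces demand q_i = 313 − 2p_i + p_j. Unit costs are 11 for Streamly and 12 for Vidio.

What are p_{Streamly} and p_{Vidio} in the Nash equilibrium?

Streamly's profit: π = (p_{Streamly} − 11)(313 − 2p_{Streamly} + p_{Vidio}).
∂π/∂p_{Streamly} = 335 − 4p_{Streamly} + p_{Vidio} = 0 ⇒ p_{Streamly} = 83.75 + 0.25p_{Vidio}.
Similarly p_{Vidio} = 84.25 + 0.25p_{Streamly}.
Plugging p_{Vidio} into Streamly's best response: p_{Streamly} = 83.75 + 0.25(84.25 + 0.25p_{Streamly}) ⇒ 0.9375p_{Streamly} = 104.8125, so p_{Streamly} = 111.8.
Then p_{Vidio} = 84.25 + 0.25·111.8 = 112.2.

111.8, 112.2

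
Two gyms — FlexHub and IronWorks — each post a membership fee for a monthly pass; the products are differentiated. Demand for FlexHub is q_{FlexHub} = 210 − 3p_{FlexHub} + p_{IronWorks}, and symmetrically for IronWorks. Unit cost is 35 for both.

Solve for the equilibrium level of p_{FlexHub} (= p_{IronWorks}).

FlexHub's profit: π = (p_{FlexHub} − 35)(210 − 3p_{FlexHub} + p_{IronWorks}).
∂π/∂p_{FlexHub} = 315 − 6p_{FlexHub} + p_{IronWorks} = 0 ⇒ p_{FlexHub} = 52.5 + (1/6)p_{IronWorks}.
The game is symmetric, so in equilibrium p_{IronWorks} = p_{FlexHub}: the reaction function gives (5/6)p_{FlexHub} = 52.5, hence p_{FlexHub} = 63.

63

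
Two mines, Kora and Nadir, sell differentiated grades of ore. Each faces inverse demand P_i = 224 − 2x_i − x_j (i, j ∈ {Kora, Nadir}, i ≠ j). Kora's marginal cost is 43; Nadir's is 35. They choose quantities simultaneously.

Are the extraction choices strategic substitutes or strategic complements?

strategic substitutes

Mine Kora's profit: π = x_{Kora}(224 − 2x_{Kora} − x_{Nadir}) − 43x_{Kora}.
∂π/∂x_{Kora} = 181 − 4x_{Kora} − x_{Nadir} = 0 ⇒ x_{Kora} = 45.25 − 0.25x_{Nadir}.
The best-response slope dx_{Kora}/dx_{Nadir} = −0.25 < 0: the reaction function is downward-sloping, so the choices are strategic substitutes.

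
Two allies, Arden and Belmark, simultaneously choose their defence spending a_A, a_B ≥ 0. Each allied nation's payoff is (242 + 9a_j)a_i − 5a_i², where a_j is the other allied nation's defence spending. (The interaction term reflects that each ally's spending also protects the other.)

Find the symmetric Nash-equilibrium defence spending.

Arden's payoff is (242 + 9a_B)a_A − 5a_A².
∂π/∂a_A = 242 + 9a_B − 10a_A = 0, so a_A = 24.2 + 0.9a_B.
The game is symmetric, so in equilibrium a_B = a_A: the reaction function gives 0.1a_A = 24.2, hence a_A = 242.

242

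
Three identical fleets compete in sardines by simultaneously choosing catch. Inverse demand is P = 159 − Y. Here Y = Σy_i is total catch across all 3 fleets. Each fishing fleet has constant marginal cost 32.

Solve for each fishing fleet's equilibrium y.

31.75

A representative fishing fleet's profit is π_i = y_i(159 − Y) − 32y_i, with Y = y_i + Σ_{j≠i} y_j.
First-order condition: 127 − 2y_i − Σ_{j≠i} y_j = 0.
With identical fishing fleets, set every y_j = y: then 127 − 2y − 2y = 0, i.e. y = 127/4 = 31.75.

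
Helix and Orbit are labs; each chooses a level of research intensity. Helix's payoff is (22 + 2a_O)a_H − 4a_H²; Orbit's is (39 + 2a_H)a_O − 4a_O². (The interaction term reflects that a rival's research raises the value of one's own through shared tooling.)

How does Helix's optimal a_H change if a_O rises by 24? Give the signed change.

6

Expanding Helix's payoff: 22a_H + 2a_Oa_H − 4a_H².
∂π/∂a_H = 22 + 2a_O − 8a_H = 0, so a_H = 2.75 + 0.25a_O.
The reaction-function slope is 0.25, so a 24-unit rise in a_O moves a_H by 0.25 × 24 = 6. Helix's best response rises — the actions are strategic complements.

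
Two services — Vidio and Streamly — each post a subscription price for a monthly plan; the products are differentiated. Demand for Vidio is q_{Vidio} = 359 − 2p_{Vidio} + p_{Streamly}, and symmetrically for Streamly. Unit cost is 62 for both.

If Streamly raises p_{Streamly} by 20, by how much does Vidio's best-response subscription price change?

5

Vidio's profit: π = (p_{Vidio} − 62)(359 − 2p_{Vidio} + p_{Streamly}).
∂π/∂p_{Vidio} = 483 − 4p_{Vidio} + p_{Streamly} = 0 ⇒ p_{Vidio} = 120.75 + 0.25p_{Streamly}.
The reaction-function slope is 0.25, so a 20-unit rise in p_{Streamly} moves p_{Vidio} by 0.25 × 20 = 5. Vidio's best response rises — the actions are strategic complements.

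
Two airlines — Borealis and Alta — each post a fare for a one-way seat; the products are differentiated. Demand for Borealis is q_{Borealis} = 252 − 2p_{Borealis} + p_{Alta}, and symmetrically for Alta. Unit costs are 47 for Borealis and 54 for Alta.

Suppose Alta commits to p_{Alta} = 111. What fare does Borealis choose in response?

114.25

Borealis's profit: π = (p_{Borealis} − 47)(252 − 2p_{Borealis} + p_{Alta}).
∂π/∂p_{Borealis} = 346 − 4p_{Borealis} + p_{Alta} = 0 ⇒ p_{Borealis} = 86.5 + 0.25p_{Alta}.
At p_{Alta} = 111: p_{Borealis} = 86.5 + 0.25·111 = 114.25.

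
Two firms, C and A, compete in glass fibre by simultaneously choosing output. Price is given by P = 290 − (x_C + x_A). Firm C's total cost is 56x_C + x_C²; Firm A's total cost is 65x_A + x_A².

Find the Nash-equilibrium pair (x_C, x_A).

Firm C's profit: π = x_C(290 − (x_C + x_A)) − 56x_C − x_C².
∂π/∂x_C = 234 − 4x_C − x_A = 0, so x_C = 58.5 − 0.25x_A.
By the same steps for A: x_A = 56.25 − 0.25x_C.
Plugging x_A into C's best response: x_C = 58.5 − 0.25(56.25 − 0.25x_C) ⇒ 0.9375x_C = 44.4375, so x_C = 47.4.
Then x_A = 56.25 − 0.25·47.4 = 44.4.

47.4, 44.4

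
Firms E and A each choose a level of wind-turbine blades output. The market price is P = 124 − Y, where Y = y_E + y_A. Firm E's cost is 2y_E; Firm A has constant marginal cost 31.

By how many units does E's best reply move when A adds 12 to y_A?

-6

Firm E's profit: π = y_E(124 − (y_E + y_A)) − 2y_E.
∂π/∂y_E = 122 − 2y_E − y_A = 0, so y_E = 61 − 0.5y_A.
The reaction-function slope is −0.5, so a 12-unit rise in y_A moves y_E by −0.5 × 12 = −6. E's best response falls — the actions are strategic substitutes.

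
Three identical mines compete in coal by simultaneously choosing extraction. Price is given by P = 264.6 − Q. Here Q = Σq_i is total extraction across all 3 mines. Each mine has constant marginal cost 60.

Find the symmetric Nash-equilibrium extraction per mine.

51.15

A representative mine's profit is π_i = q_i(264.6 − Q) − 60q_i, with Q = q_i + Σ_{j≠i} q_j.
First-order condition: 204.6 − 2q_i − Σ_{j≠i} q_j = 0.
Imposing symmetry (q_j = q for all j) turns Σ_{j≠i} q_j into 2q, so 204.6 = 4q and q = 51.15.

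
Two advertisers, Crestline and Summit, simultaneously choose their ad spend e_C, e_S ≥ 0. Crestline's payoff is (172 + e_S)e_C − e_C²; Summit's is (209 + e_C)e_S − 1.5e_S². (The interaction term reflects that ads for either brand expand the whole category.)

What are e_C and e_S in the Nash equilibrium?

Expanding Crestline's payoff: 172e_C + e_Se_C − e_C².
∂π/∂e_C = 172 + e_S − 2e_C = 0, so e_C = 86 + 0.5e_S.
Likewise for Summit: e_S = 209/3 + (1/3)e_C.
Solving the two reaction functions simultaneously: (1 − (0.5)(1/3))e_C = 86 + 0.5·(209/3), so (5/6)e_C = 725/6 and e_C = 145.
Then e_S = 209/3 + (1/3)·145 = 118.

145, 118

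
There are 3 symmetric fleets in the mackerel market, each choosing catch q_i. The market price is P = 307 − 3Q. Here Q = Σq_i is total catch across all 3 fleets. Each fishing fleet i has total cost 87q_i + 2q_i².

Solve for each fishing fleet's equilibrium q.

A representative fishing fleet's profit is π_i = q_i(307 − 3Q) − 87q_i − 2q_i², with Q = q_i + Σ_{j≠i} q_j.
First-order condition: 220 − 10q_i − 3Σ_{j≠i} q_j = 0.
In a symmetric equilibrium every fishing fleet chooses the same q, so Σ_{j≠i} q_j = 2q. The condition becomes 220 − 16q = 0, giving q = 220/16 = 13.75.

13.75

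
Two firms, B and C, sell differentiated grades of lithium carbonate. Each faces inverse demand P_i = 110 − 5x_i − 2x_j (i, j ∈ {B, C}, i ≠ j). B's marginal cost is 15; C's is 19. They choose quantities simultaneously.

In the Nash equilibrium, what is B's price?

55

Firm B's profit: π = x_B(110 − 5x_B − 2x_C) − 15x_B.
∂π/∂x_B = 95 − 10x_B − 2x_C = 0 ⇒ x_B = 9.5 − 0.2x_C.
Similarly x_C = 9.1 − 0.2x_B.
Substituting the second reaction function into the first: x_B = 9.5 − 0.2(9.1 − 0.2x_B), which gives 0.96x_B = 7.68 ⇒ x_B = 8.
Then x_C = 9.1 − 0.2·8 = 7.5.
P_B = 110 − 5·8 − 2·7.5 = 55.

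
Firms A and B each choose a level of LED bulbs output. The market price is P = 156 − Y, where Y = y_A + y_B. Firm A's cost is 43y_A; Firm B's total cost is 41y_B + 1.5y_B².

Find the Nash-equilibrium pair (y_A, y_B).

Firm A's profit: π = y_A(156 − (y_A + y_B)) − 43y_A.
∂π/∂y_A = 113 − 2y_A − y_B = 0, so y_A = 56.5 − 0.5y_B.
For B: ∂π/∂y_B = 115 − 5y_B − y_A = 0 ⇒ y_B = 23 − 0.2y_A.
Substituting the second reaction function into the first: y_A = 56.5 − 0.5(23 − 0.2y_A), which gives 0.9y_A = 45 ⇒ y_A = 50.
Then y_B = 23 − 0.2·50 = 13.

50, 13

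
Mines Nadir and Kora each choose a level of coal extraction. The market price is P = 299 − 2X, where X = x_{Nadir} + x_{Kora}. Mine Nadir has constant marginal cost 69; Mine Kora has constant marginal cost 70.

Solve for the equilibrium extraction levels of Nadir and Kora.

Mine Nadir's profit: π = x_{Nadir}(299 − 2(x_{Nadir} + x_{Kora})) − 69x_{Nadir}.
∂π/∂x_{Nadir} = 230 − 4x_{Nadir} − 2x_{Kora} = 0, so x_{Nadir} = 57.5 − 0.5x_{Kora}.
By the same steps for Kora: x_{Kora} = 57.25 − 0.5x_{Nadir}.
Plugging x_{Kora} into Nadir's best response: x_{Nadir} = 57.5 − 0.5(57.25 − 0.5x_{Nadir}) ⇒ 0.75x_{Nadir} = 28.875, so x_{Nadir} = 38.5.
Then x_{Kora} = 57.25 − 0.5·38.5 = 38.

38.5, 38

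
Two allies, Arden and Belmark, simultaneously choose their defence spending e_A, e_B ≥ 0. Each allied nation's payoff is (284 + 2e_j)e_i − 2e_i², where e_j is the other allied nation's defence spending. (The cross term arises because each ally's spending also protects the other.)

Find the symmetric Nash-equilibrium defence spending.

Arden's payoff is (284 + 2e_B)e_A − 2e_A².
∂π/∂e_A = 284 + 2e_B − 4e_A = 0, so e_A = 71 + 0.5e_B.
The game is symmetric, so in equilibrium e_B = e_A: the reaction function gives 0.5e_A = 71, hence e_A = 142.

142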